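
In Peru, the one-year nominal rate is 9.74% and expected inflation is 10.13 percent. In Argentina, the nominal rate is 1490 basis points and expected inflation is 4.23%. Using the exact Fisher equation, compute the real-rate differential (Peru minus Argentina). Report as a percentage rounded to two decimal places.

-10.59%

Peru: (1 + 0.0974)/(1 + 0.1013) − 1 = -0.3541%
Argentina: (1 + 0.1490)/(1 + 0.0423) − 1 = 10.2370%
Differential = -0.3541% − 10.2370% = -10.5911% → -10.59%.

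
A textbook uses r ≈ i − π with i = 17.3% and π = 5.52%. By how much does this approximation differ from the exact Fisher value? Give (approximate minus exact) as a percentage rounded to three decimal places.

Approximate: r ≈ 17.300% − 5.520% = 11.7800%
Exact: (1 + 0.1730)/(1 + 0.0552) − 1 = 11.1638%
Error = 11.7800% − 11.1638% = 0.6162% → 0.616%.

0.616%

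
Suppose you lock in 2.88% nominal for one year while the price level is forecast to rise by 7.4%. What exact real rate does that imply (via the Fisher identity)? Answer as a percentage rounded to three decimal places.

1 + r = 1.02880 / 1.07400 = 0.957914
r = 0.957914 − 1 = -4.2086%, i.e. -4.209%.

-4.209%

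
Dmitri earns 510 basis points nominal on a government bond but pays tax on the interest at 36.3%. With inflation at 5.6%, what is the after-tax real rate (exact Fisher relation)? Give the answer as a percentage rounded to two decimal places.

After-tax nominal return = 5.1% × (1 − 0.363) = 3.2487%.
1 + r = 1.032487 / 1.05600 = 0.977734
After-tax real rate = 0.977734 − 1 → -2.23%.

-2.23%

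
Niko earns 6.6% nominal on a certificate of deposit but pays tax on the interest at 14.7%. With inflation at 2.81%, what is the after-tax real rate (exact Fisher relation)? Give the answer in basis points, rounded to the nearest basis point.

274 basis points

After-tax nominal return = 6.6% × (1 − 0.147) = 5.6298%.
1 + r = 1.056298 / 1.02810 = 1.027427
After-tax real rate = 1.027427 − 1 → 274 basis points.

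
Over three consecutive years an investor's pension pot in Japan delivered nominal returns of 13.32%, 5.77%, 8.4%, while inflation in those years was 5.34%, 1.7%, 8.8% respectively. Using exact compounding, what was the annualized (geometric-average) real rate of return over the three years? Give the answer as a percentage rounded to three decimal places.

3.686%

Nominal growth factor = 1.1332 × 1.0577 × 1.0840 = 1.29926683
Price-level growth factor = 1.0534 × 1.0170 × 1.0880 = 1.16558289
Real growth factor = 1.29926683 / 1.16558289 = 1.11469278
Annualized real rate = 1.11469278^(1/3) − 1 = 3.6856% → 3.686%.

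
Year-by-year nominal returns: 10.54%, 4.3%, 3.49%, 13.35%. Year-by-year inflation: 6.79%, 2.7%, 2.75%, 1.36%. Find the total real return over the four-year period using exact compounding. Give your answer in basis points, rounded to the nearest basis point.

Nominal growth factor = 1.1054 × 1.0430 × 1.0349 × 1.1335 = 1.352458
Price-level growth factor = 1.0679 × 1.0270 × 1.0275 × 1.0136 = 1.142219
Real growth factor = 1.352458 / 1.142219 = 1.184061
Total real return = 1.184061 − 1 → 1841 basis points.

1841 basis points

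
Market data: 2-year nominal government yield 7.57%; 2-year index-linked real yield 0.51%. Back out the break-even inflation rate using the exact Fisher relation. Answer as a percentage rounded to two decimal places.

7.02%

(1 + π) = (1 + i)/(1 + r) = 1.07570 / 1.00510 = 1.070242
Break-even inflation = 1.070242 − 1 → 7.02%.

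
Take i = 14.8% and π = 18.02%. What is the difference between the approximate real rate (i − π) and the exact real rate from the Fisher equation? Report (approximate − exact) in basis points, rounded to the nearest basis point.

-49 basis points

Approximate: r ≈ 14.800% − 18.020% = -3.2200%
Exact: (1 + 0.1480)/(1 + 0.1802) − 1 = -2.7284%
Error = -3.2200% − (-2.7284%) = -0.4916% → -49 basis points.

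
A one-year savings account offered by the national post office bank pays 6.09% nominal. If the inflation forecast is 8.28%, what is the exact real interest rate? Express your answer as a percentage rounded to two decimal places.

-2.02%

By the Fisher identity, 1 + r = (1 + i)/(1 + π).
1 + r = 1.06090 / 1.08280 = 0.979775
r = 0.979775 − 1 = -2.0225%, i.e. -2.02%.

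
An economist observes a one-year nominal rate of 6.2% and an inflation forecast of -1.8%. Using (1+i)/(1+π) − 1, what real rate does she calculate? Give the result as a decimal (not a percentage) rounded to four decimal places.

0.0815

By the Fisher equation, 1 + r = (1 + i)/(1 + π).
1 + r = 1.06200 / 0.98200 = 1.081466
r = 1.081466 − 1 = 8.1466%, i.e. 0.0815.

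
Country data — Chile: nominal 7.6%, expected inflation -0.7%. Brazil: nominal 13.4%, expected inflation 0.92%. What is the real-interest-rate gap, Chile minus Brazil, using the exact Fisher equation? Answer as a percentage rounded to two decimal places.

Chile: (1 + 0.0760)/(1 − 0.0070) − 1 = 8.3585%
Brazil: (1 + 0.1340)/(1 + 0.0092) − 1 = 12.3662%
Differential = 8.3585% − 12.3662% = -4.0077% → -4.01%.

-4.01%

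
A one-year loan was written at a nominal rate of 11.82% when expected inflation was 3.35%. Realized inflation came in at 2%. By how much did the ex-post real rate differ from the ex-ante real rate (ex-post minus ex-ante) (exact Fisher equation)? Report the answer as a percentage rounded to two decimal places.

1.43%

Ex-ante: (1 + 0.1182)/(1 + 0.0335) − 1 = 8.1955%
Ex-post: (1 + 0.1182)/(1 + 0.0200) − 1 = 9.6275%
Difference (ex-post − ex-ante) = 1.4320% → 1.43%.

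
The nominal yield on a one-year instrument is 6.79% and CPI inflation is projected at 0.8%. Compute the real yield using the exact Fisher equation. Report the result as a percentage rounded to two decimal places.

By the Fisher relation, 1 + r = (1 + i)/(1 + π).
1 + r = 1.06790 / 1.00800 = 1.059425
r = 1.059425 − 1 = 5.9425%, i.e. 5.94%.

5.94%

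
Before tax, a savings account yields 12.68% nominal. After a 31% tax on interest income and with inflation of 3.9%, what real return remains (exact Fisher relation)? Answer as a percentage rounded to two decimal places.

4.67%

After-tax nominal return = 12.68% × (1 − 0.31) = 8.7492%.
1 + r = 1.087492 / 1.03900 = 1.046672
After-tax real rate = 1.046672 − 1 → 4.67%.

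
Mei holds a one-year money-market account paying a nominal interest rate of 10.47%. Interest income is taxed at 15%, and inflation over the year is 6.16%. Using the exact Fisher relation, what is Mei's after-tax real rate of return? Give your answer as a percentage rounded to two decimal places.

After-tax nominal return = 10.47% × (1 − 0.15) = 8.8995%.
1 + r = 1.088995 / 1.06160 = 1.025805
After-tax real rate = 1.025805 − 1 → 2.58%.

2.58%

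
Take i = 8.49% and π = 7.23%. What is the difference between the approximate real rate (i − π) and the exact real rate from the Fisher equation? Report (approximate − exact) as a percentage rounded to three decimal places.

Approximate: r ≈ 8.490% − 7.230% = 1.2600%
Exact: (1 + 0.0849)/(1 + 0.0723) − 1 = 1.1750%
Error = 1.2600% − 1.1750% = 0.0850% → 0.085%.

0.085%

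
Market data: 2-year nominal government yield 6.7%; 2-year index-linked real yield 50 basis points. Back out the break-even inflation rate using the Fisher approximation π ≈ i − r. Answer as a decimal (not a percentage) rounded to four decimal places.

0.0620

π ≈ i − r = 6.7% − 0.5% → 0.0620.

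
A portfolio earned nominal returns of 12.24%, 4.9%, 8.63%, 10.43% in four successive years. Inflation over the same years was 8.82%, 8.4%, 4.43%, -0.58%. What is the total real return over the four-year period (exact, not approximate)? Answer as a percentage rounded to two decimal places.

Nominal growth factor = 1.1224 × 1.0490 × 1.0863 × 1.1043 = 1.412407
Price-level growth factor = 1.0882 × 1.0840 × 1.0443 × 0.9942 = 1.224721
Real growth factor = 1.412407 / 1.224721 = 1.153249
Total real return = 1.153249 − 1 → 15.32%.

15.32%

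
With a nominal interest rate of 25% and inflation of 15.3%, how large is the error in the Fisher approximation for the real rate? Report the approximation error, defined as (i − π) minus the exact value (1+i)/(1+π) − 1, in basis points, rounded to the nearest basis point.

129 basis points

Approximate: r ≈ 25.000% − 15.300% = 9.7000%
Exact: (1 + 0.2500)/(1 + 0.1530) − 1 = 8.4128%
Error = 9.7000% − 8.4128% = 1.2872% → 129 basis points.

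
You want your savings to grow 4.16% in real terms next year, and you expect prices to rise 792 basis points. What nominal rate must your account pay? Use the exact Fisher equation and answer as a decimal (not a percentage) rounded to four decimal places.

0.1241

(1 + i) = (1 + r)(1 + π) = 1.04160 × 1.07920 = 1.12409472
i = 1.12409472 − 1, so the required nominal rate is 0.1241.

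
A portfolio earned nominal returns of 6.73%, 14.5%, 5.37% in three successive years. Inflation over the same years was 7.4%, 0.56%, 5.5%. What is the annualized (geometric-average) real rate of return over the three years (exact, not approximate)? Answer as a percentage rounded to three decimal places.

4.162%

Nominal growth factor = 1.0673 × 1.1450 × 1.0537 = 1.28768304
Price-level growth factor = 1.0740 × 1.0056 × 1.0550 = 1.13941519
Real growth factor = 1.28768304 / 1.13941519 = 1.13012627
Annualized real rate = 1.13012627^(1/3) − 1 = 4.1619% → 4.162%.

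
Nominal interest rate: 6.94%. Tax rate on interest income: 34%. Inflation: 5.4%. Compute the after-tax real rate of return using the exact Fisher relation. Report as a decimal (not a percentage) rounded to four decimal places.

-0.0078

After-tax nominal return = 6.94% × (1 − 0.34) = 4.5804%.
1 + r = 1.045804 / 1.05400 = 0.992224
After-tax real rate = 0.992224 − 1 → -0.0078.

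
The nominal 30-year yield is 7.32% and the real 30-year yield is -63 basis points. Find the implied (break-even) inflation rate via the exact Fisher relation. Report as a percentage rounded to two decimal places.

8.00%

(1 + π) = (1 + i)/(1 + r) = 1.07320 / 0.99370 = 1.080004
Break-even inflation = 1.080004 − 1 → 8.00%.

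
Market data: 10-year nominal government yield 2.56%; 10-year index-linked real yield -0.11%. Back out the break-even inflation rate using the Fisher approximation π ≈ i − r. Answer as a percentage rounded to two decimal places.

π ≈ i − r = 2.56% − (-0.11%) → 2.67%.

2.67%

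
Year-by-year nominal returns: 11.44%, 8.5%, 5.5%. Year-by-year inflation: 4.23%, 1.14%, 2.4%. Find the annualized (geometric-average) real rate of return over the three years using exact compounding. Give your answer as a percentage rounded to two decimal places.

5.72%

Nominal growth factor = 1.1144 × 1.0850 × 1.0550 = 1.27562582
Price-level growth factor = 1.0423 × 1.0114 × 1.0240 = 1.07948259
Real growth factor = 1.27562582 / 1.07948259 = 1.18170115
Annualized real rate = 1.18170115^(1/3) − 1 = 5.7229% → 5.72%.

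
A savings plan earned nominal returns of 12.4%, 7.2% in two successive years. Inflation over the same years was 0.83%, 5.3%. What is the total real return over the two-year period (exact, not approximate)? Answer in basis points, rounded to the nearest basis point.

1349 basis points

Nominal growth factor = 1.1240 × 1.0720 = 1.204928
Price-level growth factor = 1.0083 × 1.0530 = 1.061740
Real growth factor = 1.204928 / 1.061740 = 1.134862
Total real return = 1.134862 − 1 → 1349 basis points.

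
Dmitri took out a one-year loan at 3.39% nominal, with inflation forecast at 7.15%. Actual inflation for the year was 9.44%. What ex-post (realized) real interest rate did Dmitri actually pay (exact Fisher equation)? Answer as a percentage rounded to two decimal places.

Ex-post: (1 + 0.0339)/(1 + 0.0944) − 1 = -5.5281%
So the realized real rate is -5.53%.

-5.53%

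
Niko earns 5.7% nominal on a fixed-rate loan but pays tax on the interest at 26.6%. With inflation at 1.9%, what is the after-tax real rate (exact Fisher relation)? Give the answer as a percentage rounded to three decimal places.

2.241%

After-tax nominal return = 5.7% × (1 − 0.266) = 4.1838%.
1 + r = 1.041838 / 1.01900 = 1.022412
After-tax real rate = 1.022412 − 1 → 2.241%.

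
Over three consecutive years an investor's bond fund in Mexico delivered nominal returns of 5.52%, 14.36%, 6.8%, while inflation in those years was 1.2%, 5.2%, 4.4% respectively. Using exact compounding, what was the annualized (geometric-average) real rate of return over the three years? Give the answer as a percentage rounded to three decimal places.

Nominal growth factor = 1.0552 × 1.1436 × 1.0680 = 1.28878414
Price-level growth factor = 1.0120 × 1.0520 × 1.0440 = 1.11146746
Real growth factor = 1.28878414 / 1.11146746 = 1.15953385
Annualized real rate = 1.15953385^(1/3) − 1 = 5.0577% → 5.058%.

5.058%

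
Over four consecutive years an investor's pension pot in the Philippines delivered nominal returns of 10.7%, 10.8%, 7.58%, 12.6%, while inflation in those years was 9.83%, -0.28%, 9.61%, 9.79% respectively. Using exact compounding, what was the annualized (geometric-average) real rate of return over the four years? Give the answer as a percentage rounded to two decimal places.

Compound the nominal returns: 1.1070 × 1.1080 × 1.0758 × 1.1260 = 1.48578959.
Compound inflation: 1.0983 × 0.9972 × 1.0961 × 1.0979 = 1.31800245.
Deflate: 1.48578959 / 1.31800245 = 1.12730412.
Annualized real rate = 1.12730412^(1/4) − 1 = 3.0410% → 3.04%.

3.04%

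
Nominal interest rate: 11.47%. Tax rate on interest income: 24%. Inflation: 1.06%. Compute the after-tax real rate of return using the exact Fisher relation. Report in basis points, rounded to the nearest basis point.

After-tax nominal return = 11.47% × (1 − 0.24) = 8.7172%.
1 + r = 1.087172 / 1.01060 = 1.075769
After-tax real rate = 1.075769 − 1 → 758 basis points.

758 basis points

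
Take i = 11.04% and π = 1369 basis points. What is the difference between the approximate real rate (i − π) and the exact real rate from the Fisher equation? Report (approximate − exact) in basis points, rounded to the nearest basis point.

Approximate: r ≈ 11.040% − 13.690% = -2.6500%
Exact: (1 + 0.1104)/(1 + 0.1369) − 1 = -2.3309%
Error = -2.6500% − (-2.3309%) = -0.3191% → -32 basis points.

-32 basis points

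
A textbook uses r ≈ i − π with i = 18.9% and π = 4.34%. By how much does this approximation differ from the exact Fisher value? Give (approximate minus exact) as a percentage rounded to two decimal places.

Approximate: r ≈ 18.900% − 4.340% = 14.5600%
Exact: (1 + 0.1890)/(1 + 0.0434) − 1 = 13.9544%
Error = 14.5600% − 13.9544% = 0.6056% → 0.61%.

0.61%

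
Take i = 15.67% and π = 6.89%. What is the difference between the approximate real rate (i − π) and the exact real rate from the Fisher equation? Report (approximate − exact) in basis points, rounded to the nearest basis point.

57 basis points

Approximate: r ≈ 15.670% − 6.890% = 8.7800%
Exact: (1 + 0.1567)/(1 + 0.0689) − 1 = 8.2141%
Error = 8.7800% − 8.2141% = 0.5659% → 57 basis points.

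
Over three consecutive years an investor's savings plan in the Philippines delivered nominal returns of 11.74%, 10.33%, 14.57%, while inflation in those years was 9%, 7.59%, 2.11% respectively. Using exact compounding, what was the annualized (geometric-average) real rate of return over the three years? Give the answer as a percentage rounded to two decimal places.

Nominal growth factor = 1.1174 × 1.1033 × 1.1457 = 1.41245038
Price-level growth factor = 1.0900 × 1.0759 × 1.0211 = 1.19747562
Real growth factor = 1.41245038 / 1.19747562 = 1.17952328
Annualized real rate = 1.17952328^(1/3) − 1 = 5.6579% → 5.66%.

5.66%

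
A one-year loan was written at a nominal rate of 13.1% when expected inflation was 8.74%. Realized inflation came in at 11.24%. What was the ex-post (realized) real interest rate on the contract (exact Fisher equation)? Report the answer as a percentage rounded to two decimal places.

1.67%

Ex-post: (1 + 0.1310)/(1 + 0.1124) − 1 = 1.6721%
So the realized real rate is 1.67%.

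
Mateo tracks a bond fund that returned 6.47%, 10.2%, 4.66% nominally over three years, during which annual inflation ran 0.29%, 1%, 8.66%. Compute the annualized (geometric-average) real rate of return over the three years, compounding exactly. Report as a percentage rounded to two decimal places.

Nominal growth factor = 1.0647 × 1.1020 × 1.0466 = 1.22797515
Price-level growth factor = 1.0029 × 1.0100 × 1.0866 = 1.10064865
Real growth factor = 1.22797515 / 1.10064865 = 1.11568315
Annualized real rate = 1.11568315^(1/3) − 1 = 3.7163% → 3.72%.

3.72%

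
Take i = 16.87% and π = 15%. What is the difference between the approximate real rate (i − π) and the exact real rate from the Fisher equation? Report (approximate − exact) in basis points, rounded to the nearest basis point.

24 basis points

Approximate: r ≈ 16.870% − 15.000% = 1.8700%
Exact: (1 + 0.1687)/(1 + 0.1500) − 1 = 1.6261%
Error = 1.8700% − 1.6261% = 0.2439% → 24 basis points.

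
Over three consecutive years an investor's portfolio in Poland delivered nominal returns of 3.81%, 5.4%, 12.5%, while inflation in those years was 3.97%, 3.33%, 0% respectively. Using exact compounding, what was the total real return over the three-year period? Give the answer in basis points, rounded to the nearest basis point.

Nominal growth factor = 1.0381 × 1.0540 × 1.1250 = 1.230927
Price-level growth factor = 1.0397 × 1.0333 × 1.0000 = 1.074322
Real growth factor = 1.230927 / 1.074322 = 1.145771
Total real return = 1.145771 − 1 → 1458 basis points.

1458 basis points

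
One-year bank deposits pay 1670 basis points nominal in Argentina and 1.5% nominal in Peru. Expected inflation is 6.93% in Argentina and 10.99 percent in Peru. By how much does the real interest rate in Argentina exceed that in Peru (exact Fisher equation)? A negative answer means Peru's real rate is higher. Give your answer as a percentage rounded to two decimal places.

17.69%

Argentina: (1 + 0.1670)/(1 + 0.0693) − 1 = 9.1368%
Peru: (1 + 0.0150)/(1 + 0.1099) − 1 = -8.5503%
Differential = 9.1368% − (-8.5503%) = 17.6871% → 17.69%.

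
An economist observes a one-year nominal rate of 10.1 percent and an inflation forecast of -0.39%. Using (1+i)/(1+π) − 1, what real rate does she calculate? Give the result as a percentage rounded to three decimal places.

By the Fisher identity, 1 + r = (1 + i)/(1 + π).
1 + r = 1.10100 / 0.99610 = 1.105311
r = 1.105311 − 1 = 10.5311%, i.e. 10.531%.

10.531%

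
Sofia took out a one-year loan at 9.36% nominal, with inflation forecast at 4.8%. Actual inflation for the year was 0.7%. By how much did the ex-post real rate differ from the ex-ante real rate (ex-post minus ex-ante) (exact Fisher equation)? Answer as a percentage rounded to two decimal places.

4.25%

Ex-ante: (1 + 0.0936)/(1 + 0.0480) − 1 = 4.3511%
Ex-post: (1 + 0.0936)/(1 + 0.0070) − 1 = 8.5998%
Difference (ex-post − ex-ante) = 4.2487% → 4.25%.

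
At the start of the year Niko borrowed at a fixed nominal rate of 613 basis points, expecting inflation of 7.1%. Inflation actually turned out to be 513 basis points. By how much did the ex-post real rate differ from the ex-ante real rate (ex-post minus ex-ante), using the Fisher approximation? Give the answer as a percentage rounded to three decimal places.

1.970%

Ex-ante: 6.13% − 7.1% = -0.970%
Ex-post: 6.13% − 5.13% = 1.000%
Difference (ex-post − ex-ante) = 1.9700% → 1.970%.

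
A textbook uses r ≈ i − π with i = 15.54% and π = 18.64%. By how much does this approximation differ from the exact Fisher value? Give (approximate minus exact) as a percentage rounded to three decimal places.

Approximate: r ≈ 15.540% − 18.640% = -3.1000%
Exact: (1 + 0.1554)/(1 + 0.1864) − 1 = -2.6129%
Error = -3.1000% − (-2.6129%) = -0.4871% → -0.487%.

-0.487%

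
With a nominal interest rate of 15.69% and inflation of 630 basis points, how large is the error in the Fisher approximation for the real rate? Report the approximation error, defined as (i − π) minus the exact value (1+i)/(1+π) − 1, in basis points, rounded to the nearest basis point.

56 basis points

Approximate: r ≈ 15.690% − 6.300% = 9.3900%
Exact: (1 + 0.1569)/(1 + 0.0630) − 1 = 8.8335%
Error = 9.3900% − 8.8335% = 0.5565% → 56 basis points.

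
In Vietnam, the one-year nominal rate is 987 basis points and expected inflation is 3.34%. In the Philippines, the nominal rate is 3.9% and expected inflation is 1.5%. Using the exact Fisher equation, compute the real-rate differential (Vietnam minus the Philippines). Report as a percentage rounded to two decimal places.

Vietnam: (1 + 0.0987)/(1 + 0.0334) − 1 = 6.3189%
The Philippines: (1 + 0.0390)/(1 + 0.0150) − 1 = 2.3645%
Differential = 6.3189% − 2.3645% = 3.9544% → 3.95%.

3.95%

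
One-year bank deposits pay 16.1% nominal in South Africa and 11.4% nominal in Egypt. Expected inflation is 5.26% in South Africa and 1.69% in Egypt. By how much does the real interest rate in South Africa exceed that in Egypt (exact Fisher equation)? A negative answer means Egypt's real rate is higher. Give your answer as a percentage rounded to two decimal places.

0.75%

South Africa: (1 + 0.1610)/(1 + 0.0526) − 1 = 10.2983%
Egypt: (1 + 0.1140)/(1 + 0.0169) − 1 = 9.5486%
Differential = 10.2983% − 9.5486% = 0.7497% → 0.75%.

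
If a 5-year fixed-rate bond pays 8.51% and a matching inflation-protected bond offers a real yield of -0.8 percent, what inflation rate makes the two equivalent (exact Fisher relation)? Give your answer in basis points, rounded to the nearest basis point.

(1 + π) = (1 + i)/(1 + r) = 1.08510 / 0.99200 = 1.093851
Break-even inflation = 1.093851 − 1 → 939 basis points.

939 basis points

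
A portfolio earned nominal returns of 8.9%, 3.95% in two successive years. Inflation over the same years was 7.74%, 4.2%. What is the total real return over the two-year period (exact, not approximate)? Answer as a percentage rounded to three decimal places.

Nominal growth factor = 1.0890 × 1.0395 = 1.132016
Price-level growth factor = 1.0774 × 1.0420 = 1.122651
Real growth factor = 1.132016 / 1.122651 = 1.008342
Total real return = 1.008342 − 1 → 0.834%.

0.834%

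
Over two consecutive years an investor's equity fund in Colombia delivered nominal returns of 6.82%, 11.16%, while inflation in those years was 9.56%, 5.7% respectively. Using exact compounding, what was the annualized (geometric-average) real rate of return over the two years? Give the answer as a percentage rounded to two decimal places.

Nominal growth factor = 1.0682 × 1.1116 = 1.18741112
Price-level growth factor = 1.0956 × 1.0570 = 1.15804920
Real growth factor = 1.18741112 / 1.15804920 = 1.02535464
Annualized real rate = 1.02535464^(1/2) − 1 = 1.2598% → 1.26%.

1.26%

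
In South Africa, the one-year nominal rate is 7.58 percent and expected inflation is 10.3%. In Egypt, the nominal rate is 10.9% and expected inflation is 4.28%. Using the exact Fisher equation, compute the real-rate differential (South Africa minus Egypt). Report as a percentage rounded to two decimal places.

-8.81%

South Africa: (1 + 0.0758)/(1 + 0.1030) − 1 = -2.4660%
Egypt: (1 + 0.1090)/(1 + 0.0428) − 1 = 6.3483%
Differential = -2.4660% − 6.3483% = -8.8143% → -8.81%.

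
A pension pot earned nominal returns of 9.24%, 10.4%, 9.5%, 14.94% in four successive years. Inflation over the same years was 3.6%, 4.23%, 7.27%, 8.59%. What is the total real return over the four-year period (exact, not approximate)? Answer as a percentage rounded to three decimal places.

Compound the nominal returns: 1.0924 × 1.1040 × 1.0950 × 1.1494 = 1.5178752.
Compound inflation: 1.0360 × 1.0423 × 1.0727 × 1.0859 = 1.2578261.
Deflate: 1.5178752 / 1.2578261 = 1.2067449.
Total real return = 1.2067449 − 1 → 20.674%.

20.674%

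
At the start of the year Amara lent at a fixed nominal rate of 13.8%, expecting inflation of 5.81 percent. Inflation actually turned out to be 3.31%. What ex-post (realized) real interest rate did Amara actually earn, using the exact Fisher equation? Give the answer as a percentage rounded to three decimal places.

10.154%

Ex-post: (1 + 0.1380)/(1 + 0.0331) − 1 = 10.1539%
So the realized real rate is 10.154%.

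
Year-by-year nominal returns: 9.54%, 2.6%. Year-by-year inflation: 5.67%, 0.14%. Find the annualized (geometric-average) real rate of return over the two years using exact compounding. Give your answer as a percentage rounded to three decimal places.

3.058%

Nominal growth factor = 1.0954 × 1.0260 = 1.12388040
Price-level growth factor = 1.0567 × 1.0014 = 1.05817938
Real growth factor = 1.12388040 / 1.05817938 = 1.06208874
Annualized real rate = 1.06208874^(1/2) − 1 = 3.0577% → 3.058%.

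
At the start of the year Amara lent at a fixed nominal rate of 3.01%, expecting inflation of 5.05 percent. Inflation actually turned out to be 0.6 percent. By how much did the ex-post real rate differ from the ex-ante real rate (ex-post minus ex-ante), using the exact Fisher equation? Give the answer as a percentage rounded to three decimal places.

4.338%

Ex-ante: (1 + 0.0301)/(1 + 0.0505) − 1 = -1.9419%
Ex-post: (1 + 0.0301)/(1 + 0.0060) − 1 = 2.3956%
Difference (ex-post − ex-ante) = 4.3376% → 4.338%.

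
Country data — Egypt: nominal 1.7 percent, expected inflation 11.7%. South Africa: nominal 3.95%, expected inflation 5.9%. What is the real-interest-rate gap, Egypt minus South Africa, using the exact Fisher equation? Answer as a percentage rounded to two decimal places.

-7.11%

Egypt: (1 + 0.0170)/(1 + 0.1170) − 1 = -8.9526%
South Africa: (1 + 0.0395)/(1 + 0.0590) − 1 = -1.8414%
Differential = -8.9526% − (-1.8414%) = -7.1112% → -7.11%.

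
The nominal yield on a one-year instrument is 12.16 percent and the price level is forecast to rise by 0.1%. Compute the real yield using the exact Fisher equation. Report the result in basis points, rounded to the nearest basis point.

By the Fisher relation, 1 + r = (1 + i)/(1 + π).
1 + r = 1.12160 / 1.00100 = 1.120480
r = 1.120480 − 1 = 12.0480%, i.e. 1205 basis points.

1205 basis points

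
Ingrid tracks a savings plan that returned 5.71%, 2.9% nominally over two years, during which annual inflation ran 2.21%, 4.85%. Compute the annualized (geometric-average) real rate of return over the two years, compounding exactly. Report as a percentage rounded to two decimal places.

0.75%

Nominal growth factor = 1.0571 × 1.0290 = 1.08775590
Price-level growth factor = 1.0221 × 1.0485 = 1.07167185
Real growth factor = 1.08775590 / 1.07167185 = 1.01500837
Annualized real rate = 1.01500837^(1/2) − 1 = 0.7476% → 0.75%.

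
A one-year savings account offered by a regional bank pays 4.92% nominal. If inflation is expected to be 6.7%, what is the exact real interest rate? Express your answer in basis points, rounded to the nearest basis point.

1 + r = 1.04920 / 1.06700 = 0.983318
r = 0.983318 − 1 = -1.6682%, i.e. -167 basis points.

-167 basis points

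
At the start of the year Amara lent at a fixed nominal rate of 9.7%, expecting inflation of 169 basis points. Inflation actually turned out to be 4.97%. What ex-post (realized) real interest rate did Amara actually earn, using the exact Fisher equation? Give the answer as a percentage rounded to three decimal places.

4.506%

Ex-post: (1 + 0.0970)/(1 + 0.0497) − 1 = 4.5060%
So the realized real rate is 4.506%.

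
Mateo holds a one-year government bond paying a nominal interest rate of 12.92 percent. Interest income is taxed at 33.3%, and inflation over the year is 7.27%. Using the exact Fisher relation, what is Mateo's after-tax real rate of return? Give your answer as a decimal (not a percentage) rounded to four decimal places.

0.0126

After-tax nominal return = 12.92% × (1 − 0.333) = 8.61764%.
1 + r = 1.0861764 / 1.07270 = 1.012563
After-tax real rate = 1.012563 − 1 → 0.0126.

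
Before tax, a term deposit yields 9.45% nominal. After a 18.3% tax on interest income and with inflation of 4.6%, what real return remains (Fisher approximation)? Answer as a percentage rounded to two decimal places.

3.12%

After-tax nominal return = 9.45% × (1 − 0.183) = 7.72065%.
r ≈ 7.72065% − 4.6% → 3.12%.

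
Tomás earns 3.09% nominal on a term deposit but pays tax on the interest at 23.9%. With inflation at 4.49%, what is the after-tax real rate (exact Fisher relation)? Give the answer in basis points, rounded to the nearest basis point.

After-tax nominal return = 3.09% × (1 − 0.239) = 2.35149%.
1 + r = 1.0235149 / 1.04490 = 0.979534
After-tax real rate = 0.979534 − 1 → -205 basis points.

-205 basis points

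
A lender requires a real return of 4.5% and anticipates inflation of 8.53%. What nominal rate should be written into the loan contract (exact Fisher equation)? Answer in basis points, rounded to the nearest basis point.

1341 basis points

(1 + i) = (1 + r)(1 + π) = 1.04500 × 1.08530 = 1.1341385
i = 1.1341385 − 1, so the required nominal rate is 1341 basis points.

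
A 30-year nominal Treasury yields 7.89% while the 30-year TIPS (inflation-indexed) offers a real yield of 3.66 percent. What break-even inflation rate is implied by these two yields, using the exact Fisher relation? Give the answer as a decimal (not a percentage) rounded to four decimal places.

0.0408

(1 + π) = (1 + i)/(1 + r) = 1.07890 / 1.03660 = 1.040806
Break-even inflation = 1.040806 − 1 → 0.0408.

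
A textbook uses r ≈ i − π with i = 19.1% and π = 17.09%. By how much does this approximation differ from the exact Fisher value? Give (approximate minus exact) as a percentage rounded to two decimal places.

Approximate: r ≈ 19.100% − 17.090% = 2.0100%
Exact: (1 + 0.1910)/(1 + 0.1709) − 1 = 1.7166%
Error = 2.0100% − 1.7166% = 0.2934% → 0.29%.

0.29%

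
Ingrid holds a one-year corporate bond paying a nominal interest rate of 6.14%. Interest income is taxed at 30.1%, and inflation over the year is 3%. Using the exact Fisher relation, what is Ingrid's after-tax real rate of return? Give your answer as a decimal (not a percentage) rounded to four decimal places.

0.0125

After-tax nominal return = 6.14% × (1 − 0.301) = 4.29186%.
1 + r = 1.0429186 / 1.03000 = 1.012542
After-tax real rate = 1.012542 − 1 → 0.0125.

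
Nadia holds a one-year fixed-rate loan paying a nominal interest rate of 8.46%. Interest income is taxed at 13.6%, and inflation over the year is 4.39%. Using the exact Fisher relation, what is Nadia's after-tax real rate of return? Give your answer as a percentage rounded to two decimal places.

2.80%

After-tax nominal return = 8.46% × (1 − 0.136) = 7.30944%.
1 + r = 1.0730944 / 1.04390 = 1.027967
After-tax real rate = 1.027967 − 1 → 2.80%.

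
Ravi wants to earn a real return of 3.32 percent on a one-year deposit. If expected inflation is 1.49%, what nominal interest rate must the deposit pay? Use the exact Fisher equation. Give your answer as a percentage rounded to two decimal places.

(1 + i) = (1 + r)(1 + π) = 1.03320 × 1.01490 = 1.04859468
i = 1.04859468 − 1, so the required nominal rate is 4.86%.

4.86%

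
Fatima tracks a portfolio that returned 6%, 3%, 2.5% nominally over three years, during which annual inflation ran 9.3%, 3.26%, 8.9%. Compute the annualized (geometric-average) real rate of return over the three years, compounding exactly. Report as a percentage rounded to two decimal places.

-3.08%

Nominal growth factor = 1.0600 × 1.0300 × 1.0250 = 1.11909500
Price-level growth factor = 1.0930 × 1.0326 × 1.0890 = 1.22908003
Real growth factor = 1.11909500 / 1.22908003 = 0.91051435
Annualized real rate = 0.91051435^(1/3) − 1 = -3.0765% → -3.08%.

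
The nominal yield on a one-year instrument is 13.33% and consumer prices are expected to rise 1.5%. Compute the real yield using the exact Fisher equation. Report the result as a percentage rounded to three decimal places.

11.655%

1 + r = 1.13330 / 1.01500 = 1.116552
r = 1.116552 − 1 = 11.6552%, i.e. 11.655%.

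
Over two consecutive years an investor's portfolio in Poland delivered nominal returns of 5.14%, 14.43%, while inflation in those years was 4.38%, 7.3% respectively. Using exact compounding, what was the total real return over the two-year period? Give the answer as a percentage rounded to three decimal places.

Nominal growth factor = 1.0514 × 1.1443 = 1.203117
Price-level growth factor = 1.0438 × 1.0730 = 1.119997
Real growth factor = 1.203117 / 1.119997 = 1.074214
Total real return = 1.074214 − 1 → 7.421%.

7.421%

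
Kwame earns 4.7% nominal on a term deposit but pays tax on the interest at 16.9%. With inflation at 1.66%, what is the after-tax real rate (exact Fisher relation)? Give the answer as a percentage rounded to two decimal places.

After-tax nominal return = 4.7% × (1 − 0.169) = 3.9057%.
1 + r = 1.039057 / 1.01660 = 1.022090
After-tax real rate = 1.022090 − 1 → 2.21%.

2.21%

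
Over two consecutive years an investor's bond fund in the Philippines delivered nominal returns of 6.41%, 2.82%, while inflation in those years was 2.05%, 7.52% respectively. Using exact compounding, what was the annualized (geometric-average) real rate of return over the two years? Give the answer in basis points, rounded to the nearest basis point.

-14 basis points

Compound the nominal returns: 1.0641 × 1.0282 = 1.09410762.
Compound inflation: 1.0205 × 1.0752 = 1.09724160.
Deflate: 1.09410762 / 1.09724160 = 0.99714376.
Annualized real rate = 0.99714376^(1/2) − 1 = -0.1429% → -14 basis points.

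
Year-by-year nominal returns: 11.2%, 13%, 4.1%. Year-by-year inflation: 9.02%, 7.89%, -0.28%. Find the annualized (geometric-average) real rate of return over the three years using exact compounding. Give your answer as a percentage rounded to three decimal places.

3.702%

Compound the nominal returns: 1.1120 × 1.1300 × 1.0410 = 1.30807896.
Compound inflation: 1.0902 × 1.0789 × 0.9972 = 1.17292337.
Deflate: 1.30807896 / 1.17292337 = 1.11522968.
Annualized real rate = 1.11522968^(1/3) − 1 = 3.7022% → 3.702%.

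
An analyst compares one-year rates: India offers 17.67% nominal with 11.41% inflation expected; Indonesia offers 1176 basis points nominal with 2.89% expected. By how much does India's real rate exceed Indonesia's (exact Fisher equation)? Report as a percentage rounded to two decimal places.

India: (1 + 0.1767)/(1 + 0.1141) − 1 = 5.6189%
Indonesia: (1 + 0.1176)/(1 + 0.0289) − 1 = 8.6209%
Differential = 5.6189% − 8.6209% = -3.0020% → -3.00%.

-3.00%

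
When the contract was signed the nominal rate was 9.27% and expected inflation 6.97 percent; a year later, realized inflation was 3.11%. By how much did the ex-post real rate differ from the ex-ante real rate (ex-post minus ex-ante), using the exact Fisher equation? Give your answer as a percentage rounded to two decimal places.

3.82%

Ex-ante: (1 + 0.0927)/(1 + 0.0697) − 1 = 2.1501%
Ex-post: (1 + 0.0927)/(1 + 0.0311) − 1 = 5.9742%
Difference (ex-post − ex-ante) = 3.8241% → 3.82%.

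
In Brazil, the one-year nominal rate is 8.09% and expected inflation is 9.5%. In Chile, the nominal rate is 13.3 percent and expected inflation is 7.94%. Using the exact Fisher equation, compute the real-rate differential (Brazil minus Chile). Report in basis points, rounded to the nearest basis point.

Brazil: (1 + 0.0809)/(1 + 0.0950) − 1 = -1.2877%
Chile: (1 + 0.1330)/(1 + 0.0794) − 1 = 4.9657%
Differential = -1.2877% − 4.9657% = -6.2534% → -625 basis points.

-625 basis points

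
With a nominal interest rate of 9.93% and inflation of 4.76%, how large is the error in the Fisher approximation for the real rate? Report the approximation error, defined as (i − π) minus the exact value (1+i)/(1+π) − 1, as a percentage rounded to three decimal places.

0.235%

Approximate: r ≈ 9.930% − 4.760% = 5.1700%
Exact: (1 + 0.0993)/(1 + 0.0476) − 1 = 4.9351%
Error = 5.1700% − 4.9351% = 0.2349% → 0.235%.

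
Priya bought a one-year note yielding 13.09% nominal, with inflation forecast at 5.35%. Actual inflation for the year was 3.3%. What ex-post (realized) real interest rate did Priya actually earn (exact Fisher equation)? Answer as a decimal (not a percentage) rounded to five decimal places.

0.09477

Ex-post: (1 + 0.1309)/(1 + 0.0330) − 1 = 9.4773%
So the realized real rate is 0.09477.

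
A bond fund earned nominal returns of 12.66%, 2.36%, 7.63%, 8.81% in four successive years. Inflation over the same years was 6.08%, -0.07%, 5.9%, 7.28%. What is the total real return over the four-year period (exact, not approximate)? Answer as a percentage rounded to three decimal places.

12.139%

Compound the nominal returns: 1.1266 × 1.0236 × 1.0763 × 1.0881 = 1.350524.
Compound inflation: 1.0608 × 0.9993 × 1.0590 × 1.0728 = 1.204326.
Deflate: 1.350524 / 1.204326 = 1.121394.
Total real return = 1.121394 − 1 → 12.139%.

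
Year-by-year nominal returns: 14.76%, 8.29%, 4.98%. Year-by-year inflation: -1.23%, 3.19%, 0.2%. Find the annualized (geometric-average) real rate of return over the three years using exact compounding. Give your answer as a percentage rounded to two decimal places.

8.51%

Nominal growth factor = 1.1476 × 1.0829 × 1.0498 = 1.30462429
Price-level growth factor = 0.9877 × 1.0319 × 1.0020 = 1.02124605
Real growth factor = 1.30462429 / 1.02124605 = 1.27748284
Annualized real rate = 1.27748284^(1/3) − 1 = 8.5055% → 8.51%.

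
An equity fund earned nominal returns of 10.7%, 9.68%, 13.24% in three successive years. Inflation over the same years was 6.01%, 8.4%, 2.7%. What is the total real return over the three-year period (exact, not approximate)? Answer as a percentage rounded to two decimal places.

16.50%

Nominal growth factor = 1.1070 × 1.0968 × 1.1324 = 1.374912
Price-level growth factor = 1.0601 × 1.0840 × 1.0270 = 1.180175
Real growth factor = 1.374912 / 1.180175 = 1.165007
Total real return = 1.165007 − 1 → 16.50%.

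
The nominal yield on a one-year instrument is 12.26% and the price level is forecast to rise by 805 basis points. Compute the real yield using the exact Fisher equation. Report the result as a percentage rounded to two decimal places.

1 + r = 1.12260 / 1.08050 = 1.038963
r = 1.038963 − 1 = 3.8963%, i.e. 3.90%.

3.90%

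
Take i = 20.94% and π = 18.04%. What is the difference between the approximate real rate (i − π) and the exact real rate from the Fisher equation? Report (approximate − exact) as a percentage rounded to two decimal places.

Approximate: r ≈ 20.940% − 18.040% = 2.9000%
Exact: (1 + 0.2094)/(1 + 0.1804) − 1 = 2.4568%
Error = 2.9000% − 2.4568% = 0.4432% → 0.44%.

0.44%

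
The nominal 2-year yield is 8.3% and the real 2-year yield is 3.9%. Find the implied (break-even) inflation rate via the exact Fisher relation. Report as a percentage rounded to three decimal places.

4.235%

(1 + π) = (1 + i)/(1 + r) = 1.08300 / 1.03900 = 1.042348
Break-even inflation = 1.042348 − 1 → 4.235%.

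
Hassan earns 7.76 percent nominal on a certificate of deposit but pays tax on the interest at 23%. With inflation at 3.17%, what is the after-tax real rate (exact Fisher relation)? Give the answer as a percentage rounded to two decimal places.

2.72%

After-tax nominal return = 7.76% × (1 − 0.23) = 5.9752%.
1 + r = 1.059752 / 1.03170 = 1.027190
After-tax real rate = 1.027190 − 1 → 2.72%.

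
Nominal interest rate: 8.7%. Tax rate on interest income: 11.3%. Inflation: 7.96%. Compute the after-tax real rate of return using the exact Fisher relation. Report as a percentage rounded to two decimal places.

-0.23%

After-tax nominal return = 8.7% × (1 − 0.113) = 7.7169%.
1 + r = 1.077169 / 1.07960 = 0.997748
After-tax real rate = 0.997748 − 1 → -0.23%.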